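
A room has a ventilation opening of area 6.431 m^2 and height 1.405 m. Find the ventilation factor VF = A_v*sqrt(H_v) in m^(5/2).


sqrt(H_v) = 1.1853
VF = 6.431 * 1.1853 = 7.6228 m^(5/2)

7.6228 m^(5/2)


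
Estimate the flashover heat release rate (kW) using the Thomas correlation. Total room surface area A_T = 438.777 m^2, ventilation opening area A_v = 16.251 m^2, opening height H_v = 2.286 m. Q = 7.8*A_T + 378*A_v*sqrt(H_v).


7.8*A_T = 3422.5
sqrt(H_v) = 1.5120
378*A_v*sqrt(H_v) = 9287.7
Q = 3422.5 + 9287.7 = 12710 kW

12710 kW


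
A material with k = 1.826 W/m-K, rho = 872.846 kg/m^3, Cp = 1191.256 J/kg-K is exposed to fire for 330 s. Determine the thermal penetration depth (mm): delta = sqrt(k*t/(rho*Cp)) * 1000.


alpha = 1.826 / (872.846 * 1191.256) = 1.7561e-06 m^2/s
alpha * t = 0.00057952
delta = sqrt(0.00057952) * 1000 = 24.073 mm

24.073 mm


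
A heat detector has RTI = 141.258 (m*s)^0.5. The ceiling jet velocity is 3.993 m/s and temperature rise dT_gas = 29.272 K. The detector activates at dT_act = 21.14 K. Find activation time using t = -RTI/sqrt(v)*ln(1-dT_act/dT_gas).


dT_act/dT_gas = 0.72219
ln(1 - 0.72219) = -1.2808
t = -141.258 / sqrt(3.993) * -1.2808 = 90.543 s

90.543 s


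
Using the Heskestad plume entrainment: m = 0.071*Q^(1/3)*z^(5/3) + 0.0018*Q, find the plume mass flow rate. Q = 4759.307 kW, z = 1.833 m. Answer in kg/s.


Q^(1/3) = 16.821
z^(5/3) = 2.7454
First term = 0.071 * 16.821 * 2.7454 = 3.2788
Second term = 0.0018 * 4759.307 = 8.5668
m = 11.846 kg/s

11.846 kg/s


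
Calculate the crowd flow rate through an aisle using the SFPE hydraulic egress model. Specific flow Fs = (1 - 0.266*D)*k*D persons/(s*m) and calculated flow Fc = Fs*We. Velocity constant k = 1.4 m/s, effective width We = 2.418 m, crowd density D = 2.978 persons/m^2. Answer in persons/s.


1 - 0.266*D = 1 - 0.266*2.978 = 0.20785
Fs = 0.20785 * 1.4 * 2.978 = 0.86658 persons/(s*m)
Fc = 0.86658 * 2.418 = 2.0954 persons/s

2.0954 persons/s


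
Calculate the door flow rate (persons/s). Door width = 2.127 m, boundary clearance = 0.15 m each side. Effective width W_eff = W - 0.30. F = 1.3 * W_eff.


W_eff = 2.127 - 0.30 = 1.827 m
F = 1.3 * 1.827 = 2.3751 persons/s

2.3751 persons/s


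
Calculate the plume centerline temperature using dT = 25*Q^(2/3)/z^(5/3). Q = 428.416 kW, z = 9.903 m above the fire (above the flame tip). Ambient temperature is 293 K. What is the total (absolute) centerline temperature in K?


Q^(2/3) = 56.830
z^(5/3) = 45.668
dT = 25 * 56.830 / 45.668 = 31.110 K
T = 293 + 31.110 = 324.11 K

324.11 K


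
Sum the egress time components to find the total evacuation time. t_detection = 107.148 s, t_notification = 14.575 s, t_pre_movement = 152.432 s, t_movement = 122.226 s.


Total = 107.148 + 14.575 + 152.432 + 122.226 = 396.381 s

396.381 s


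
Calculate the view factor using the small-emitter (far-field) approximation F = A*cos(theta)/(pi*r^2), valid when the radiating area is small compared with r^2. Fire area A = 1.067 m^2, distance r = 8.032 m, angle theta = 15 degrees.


cos(15 deg) = 0.96593
pi*r^2 = 202.67
F = 1.067 * 0.96593 / 202.67 = 0.0050852

0.0050852


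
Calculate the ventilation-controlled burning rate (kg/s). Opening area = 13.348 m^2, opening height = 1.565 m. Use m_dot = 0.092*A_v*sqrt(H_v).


sqrt(H_v) = 1.2510
m_dot = 0.092 * 13.348 * 1.2510 = 1.5362 kg/s

1.5362 kg/s


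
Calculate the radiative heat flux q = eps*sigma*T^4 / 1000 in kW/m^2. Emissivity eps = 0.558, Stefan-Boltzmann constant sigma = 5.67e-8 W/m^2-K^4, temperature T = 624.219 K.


T^4 = 1.5183e+11
q = 0.558 * 5.67e-8 * 1.5183e+11 / 1000 = 4.8036 kW/m^2

4.8036 kW/m^2


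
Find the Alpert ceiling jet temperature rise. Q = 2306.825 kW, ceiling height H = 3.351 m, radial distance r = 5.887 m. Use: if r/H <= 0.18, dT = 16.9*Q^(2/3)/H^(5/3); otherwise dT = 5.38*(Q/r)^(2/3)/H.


r/H = 5.887 / 3.351 = 1.7568
r/H > 0.18, so dT = 5.38*(Q/r)^(2/3)/H
Q/r = 391.85
(Q/r)^(2/3) = 53.548
dT = 5.38 * 53.548 / 3.351 = 85.972 K

85.972 K


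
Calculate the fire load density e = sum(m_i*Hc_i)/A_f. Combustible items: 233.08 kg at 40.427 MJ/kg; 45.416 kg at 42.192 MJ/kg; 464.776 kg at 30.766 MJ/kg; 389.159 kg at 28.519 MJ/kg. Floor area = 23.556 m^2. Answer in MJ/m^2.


Total energy = 233.08*40.427 + 45.416*42.192 + 464.776*30.766 + 389.159*28.519
= 9422.725 + 1916.192 + 14299.30 + 11098.43
= 36736.64 MJ
e = 36736.64 / 23.556 = 1559.5 MJ/m^2

1559.5 MJ/m^2


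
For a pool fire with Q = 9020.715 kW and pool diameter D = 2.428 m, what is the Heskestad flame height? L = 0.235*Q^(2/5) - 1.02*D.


Q^(2/5) = 38.203
0.235 * Q^(2/5) = 8.9777
1.02 * D = 2.4766
L = 6.5011 m

6.5011 m


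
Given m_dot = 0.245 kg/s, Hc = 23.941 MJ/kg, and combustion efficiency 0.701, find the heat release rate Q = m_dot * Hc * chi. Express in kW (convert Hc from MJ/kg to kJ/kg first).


Hc = 23.941 MJ/kg = 23.941 * 1000 kJ/kg = 23941 kJ/kg
Q = 0.245 kg/s * 23941 kJ/kg * 0.701 = 4111.7 kW

4111.7 kW


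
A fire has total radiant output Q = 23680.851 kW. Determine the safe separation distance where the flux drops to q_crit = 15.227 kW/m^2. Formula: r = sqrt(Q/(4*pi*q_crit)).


4*pi*q_crit = 191.35
Q/(4*pi*q_crit) = 123.76
r = sqrt(123.76) = 11.125 m

11.125 m


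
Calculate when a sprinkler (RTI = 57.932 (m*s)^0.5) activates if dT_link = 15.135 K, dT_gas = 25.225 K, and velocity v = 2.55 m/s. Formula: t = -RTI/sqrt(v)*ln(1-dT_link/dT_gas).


dT_link/dT_gas = 0.6
ln(1 - 0.6) = -0.91629
t = -57.932 / sqrt(2.55) * -0.91629 = 33.242 s

33.242 s


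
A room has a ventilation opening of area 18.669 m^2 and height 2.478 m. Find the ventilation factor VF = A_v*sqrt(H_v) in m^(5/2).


sqrt(H_v) = 1.5742
VF = 18.669 * 1.5742 = 29.388 m^(5/2)

29.388 m^(5/2)


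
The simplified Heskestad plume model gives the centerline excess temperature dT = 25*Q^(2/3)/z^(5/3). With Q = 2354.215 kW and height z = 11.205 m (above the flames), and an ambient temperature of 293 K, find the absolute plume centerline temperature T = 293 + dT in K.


Q^(2/3) = 176.97
z^(5/3) = 56.107
dT = 25 * 176.97 / 56.107 = 78.853 K
T = 293 + 78.853 = 371.85 K

371.85 K


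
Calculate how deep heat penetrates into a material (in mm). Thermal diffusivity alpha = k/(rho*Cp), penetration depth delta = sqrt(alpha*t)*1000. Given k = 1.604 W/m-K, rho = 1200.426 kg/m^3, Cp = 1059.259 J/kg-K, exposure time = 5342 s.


alpha = 1.604 / (1200.426 * 1059.259) = 1.2614e-06 m^2/s
alpha * t = 0.0067386
delta = sqrt(0.0067386) * 1000 = 82.089 mm

82.089 mm


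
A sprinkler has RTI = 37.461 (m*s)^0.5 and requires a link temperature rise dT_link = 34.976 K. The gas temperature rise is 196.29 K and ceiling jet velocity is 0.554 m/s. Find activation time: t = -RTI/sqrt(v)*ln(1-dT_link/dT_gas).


dT_link/dT_gas = 0.17819
ln(1 - 0.17819) = -0.19624
t = -37.461 / sqrt(0.554) * -0.19624 = 9.8767 s

9.8767 s


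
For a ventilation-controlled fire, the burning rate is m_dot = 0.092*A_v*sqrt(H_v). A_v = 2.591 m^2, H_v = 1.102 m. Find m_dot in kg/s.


sqrt(H_v) = 1.0498
m_dot = 0.092 * 2.591 * 1.0498 = 0.25023 kg/s

0.25023 kg/s


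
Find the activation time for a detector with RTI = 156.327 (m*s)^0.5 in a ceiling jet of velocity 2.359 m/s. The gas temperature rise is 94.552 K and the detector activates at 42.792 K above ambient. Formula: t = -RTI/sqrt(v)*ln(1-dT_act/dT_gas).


dT_act/dT_gas = 0.45258
ln(1 - 0.45258) = -0.60253
t = -156.327 / sqrt(2.359) * -0.60253 = 61.327 s

61.327 s


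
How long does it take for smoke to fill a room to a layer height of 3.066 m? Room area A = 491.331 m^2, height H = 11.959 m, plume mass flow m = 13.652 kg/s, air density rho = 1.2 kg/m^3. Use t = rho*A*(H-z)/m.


H - z = 8.893 m
t = 1.2 * 491.331 * 8.893 / 13.652 = 384.07 s

384.07 s


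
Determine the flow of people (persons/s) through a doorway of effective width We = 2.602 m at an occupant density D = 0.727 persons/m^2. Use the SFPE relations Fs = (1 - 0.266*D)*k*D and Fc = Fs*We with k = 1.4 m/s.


1 - 0.266*D = 1 - 0.266*0.727 = 0.80662
Fs = 0.80662 * 1.4 * 0.727 = 0.82098 persons/(s*m)
Fc = 0.82098 * 2.602 = 2.1362 persons/s

2.1362 persons/s


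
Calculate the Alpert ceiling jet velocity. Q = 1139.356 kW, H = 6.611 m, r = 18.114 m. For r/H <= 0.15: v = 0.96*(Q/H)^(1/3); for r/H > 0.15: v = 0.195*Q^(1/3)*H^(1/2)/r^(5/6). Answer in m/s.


r/H = 18.114 / 6.611 = 2.7400
r/H > 0.15, so v = 0.195*Q^(1/3)*H^(1/2)/r^(5/6)
Q^(1/3) = 10.444
H^(1/2) = 2.5712
r^(5/6) = 11.178
v = 0.195 * 10.444 * 2.5712 / 11.178 = 0.46850 m/s

0.46850 m/s


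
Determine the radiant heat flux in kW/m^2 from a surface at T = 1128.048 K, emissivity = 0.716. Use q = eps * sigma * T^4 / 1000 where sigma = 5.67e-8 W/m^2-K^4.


T^4 = 1.6192e+12
q = 0.716 * 5.67e-8 * 1.6192e+12 / 1000 = 65.736 kW/m^2

65.736 kW/m^2


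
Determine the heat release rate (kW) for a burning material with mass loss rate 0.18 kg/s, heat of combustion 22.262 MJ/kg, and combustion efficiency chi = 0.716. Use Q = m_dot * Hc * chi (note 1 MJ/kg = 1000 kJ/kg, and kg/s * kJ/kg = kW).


Hc = 22.262 MJ/kg = 22.262 * 1000 kJ/kg = 22262 kJ/kg
Q = 0.18 kg/s * 22262 kJ/kg * 0.716 = 2869.1 kW

2869.1 kW


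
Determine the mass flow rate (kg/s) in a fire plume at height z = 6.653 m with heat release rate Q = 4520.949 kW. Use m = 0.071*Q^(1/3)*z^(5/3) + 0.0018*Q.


Q^(1/3) = 16.535
z^(5/3) = 23.534
First term = 0.071 * 16.535 * 23.534 = 27.629
Second term = 0.0018 * 4520.949 = 8.1377
m = 35.767 kg/s

35.767 kg/s


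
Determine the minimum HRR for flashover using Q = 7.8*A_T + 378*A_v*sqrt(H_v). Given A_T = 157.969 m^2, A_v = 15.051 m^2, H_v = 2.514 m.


7.8*A_T = 1232.2
sqrt(H_v) = 1.5856
378*A_v*sqrt(H_v) = 9020.7
Q = 1232.2 + 9020.7 = 10253 kW

10253 kW


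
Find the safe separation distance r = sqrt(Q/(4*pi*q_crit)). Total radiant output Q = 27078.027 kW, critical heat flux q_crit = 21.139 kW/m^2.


4*pi*q_crit = 265.64
Q/(4*pi*q_crit) = 101.93
r = sqrt(101.93) = 10.096 m

10.096 m


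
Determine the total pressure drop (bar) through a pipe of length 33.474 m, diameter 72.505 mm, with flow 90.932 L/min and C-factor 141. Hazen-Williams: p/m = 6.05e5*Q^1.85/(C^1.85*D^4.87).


Q^1.85 = 4203.6
C^1.85 = 9463.6
D^4.87 = 1.1481e+09
p/m = 0.00023406 bar/m
p_total = 0.00023406 * 33.474 = 0.0078350 bar

0.0078350 bar


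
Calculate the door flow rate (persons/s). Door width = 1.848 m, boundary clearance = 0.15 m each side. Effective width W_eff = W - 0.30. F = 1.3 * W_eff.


W_eff = 1.848 - 0.30 = 1.548 m
F = 1.3 * 1.548 = 2.0124 persons/s

2.0124 persons/s


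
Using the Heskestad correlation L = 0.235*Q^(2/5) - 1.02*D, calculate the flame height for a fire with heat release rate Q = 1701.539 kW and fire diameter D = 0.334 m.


Q^(2/5) = 19.604
0.235 * Q^(2/5) = 4.6069
1.02 * D = 0.34068
L = 4.2662 m

4.2662 m


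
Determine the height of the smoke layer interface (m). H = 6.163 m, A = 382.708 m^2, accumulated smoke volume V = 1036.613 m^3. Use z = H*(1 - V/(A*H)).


V/(A*H) = 0.43950
1 - 0.43950 = 0.56050
z = 6.163 * 0.56050 = 3.4544 m

3.4544 m


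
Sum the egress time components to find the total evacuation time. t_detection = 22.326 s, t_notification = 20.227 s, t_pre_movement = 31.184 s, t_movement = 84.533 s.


Total = 22.326 + 20.227 + 31.184 + 84.533 = 158.27 s

158.27 s


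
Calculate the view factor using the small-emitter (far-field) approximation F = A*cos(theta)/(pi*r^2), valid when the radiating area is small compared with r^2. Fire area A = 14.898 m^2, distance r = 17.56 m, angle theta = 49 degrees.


cos(49 deg) = 0.65606
pi*r^2 = 968.72
F = 14.898 * 0.65606 / 968.72 = 0.010090

0.010090


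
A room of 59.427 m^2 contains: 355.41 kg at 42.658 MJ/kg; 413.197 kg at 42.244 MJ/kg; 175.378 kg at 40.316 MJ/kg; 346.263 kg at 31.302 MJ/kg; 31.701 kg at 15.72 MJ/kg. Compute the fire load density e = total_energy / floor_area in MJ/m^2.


Total energy = 355.41*42.658 + 413.197*42.244 + 175.378*40.316 + 346.263*31.302 + 31.701*15.72
= 15161.08 + 17455.09 + 7070.539 + 10838.72 + 498.3397
= 51023.78 MJ
e = 51023.78 / 59.427 = 858.60 MJ/m^2

858.60 MJ/m^2


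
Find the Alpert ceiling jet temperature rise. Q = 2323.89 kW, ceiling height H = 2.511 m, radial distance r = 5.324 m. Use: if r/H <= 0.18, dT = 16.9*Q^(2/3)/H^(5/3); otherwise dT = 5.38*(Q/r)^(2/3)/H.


r/H = 5.324 / 2.511 = 2.1203
r/H > 0.18, so dT = 5.38*(Q/r)^(2/3)/H
Q/r = 436.49
(Q/r)^(2/3) = 57.542
dT = 5.38 * 57.542 / 2.511 = 123.29 K

123.29 K


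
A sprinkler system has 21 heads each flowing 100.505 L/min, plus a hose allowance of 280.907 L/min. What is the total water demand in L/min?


Sprinkler demand = 21 * 100.505 = 2110.605 L/min
Total = 2110.605 + 280.907 = 2391.512 L/min

2391.512 L/min


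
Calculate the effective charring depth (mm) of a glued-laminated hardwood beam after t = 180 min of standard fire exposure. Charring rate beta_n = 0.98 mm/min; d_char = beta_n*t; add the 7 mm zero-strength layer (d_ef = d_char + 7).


d_char = 0.98 * 180 = 176.4 mm
d_ef = 176.4 + 1.0*7 = 183.4 mm

183.4 mm


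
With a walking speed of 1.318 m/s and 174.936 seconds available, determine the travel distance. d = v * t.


d = 1.318 * 174.936 = 230.57 m

230.57 m


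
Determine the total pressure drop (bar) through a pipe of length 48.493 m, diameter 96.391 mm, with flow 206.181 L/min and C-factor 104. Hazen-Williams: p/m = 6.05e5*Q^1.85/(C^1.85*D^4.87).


Q^1.85 = 19114
C^1.85 = 5389.0
D^4.87 = 4.5947e+09
p/m = 0.00046703 bar/m
p_total = 0.00046703 * 48.493 = 0.022648 bar

0.022648 bar


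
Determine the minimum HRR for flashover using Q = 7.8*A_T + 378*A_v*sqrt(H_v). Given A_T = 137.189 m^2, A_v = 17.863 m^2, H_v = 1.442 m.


7.8*A_T = 1070.1
sqrt(H_v) = 1.2008
378*A_v*sqrt(H_v) = 8108.3
Q = 1070.1 + 8108.3 = 9178.4 kW

9178.4 kW


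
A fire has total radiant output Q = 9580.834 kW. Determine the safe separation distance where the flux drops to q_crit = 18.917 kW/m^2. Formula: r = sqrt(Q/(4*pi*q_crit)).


4*pi*q_crit = 237.72
Q/(4*pi*q_crit) = 40.303
r = sqrt(40.303) = 6.3485 m

6.3485 m


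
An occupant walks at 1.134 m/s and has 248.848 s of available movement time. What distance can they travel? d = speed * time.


d = 1.134 * 248.848 = 282.19 m

282.19 m


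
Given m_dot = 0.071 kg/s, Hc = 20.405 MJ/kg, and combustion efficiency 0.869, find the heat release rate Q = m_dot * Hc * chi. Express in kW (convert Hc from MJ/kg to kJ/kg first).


Hc = 20.405 MJ/kg = 20.405 * 1000 kJ/kg = 20405 kJ/kg
Q = 0.071 kg/s * 20405 kJ/kg * 0.869 = 1259.0 kW

1259.0 kW


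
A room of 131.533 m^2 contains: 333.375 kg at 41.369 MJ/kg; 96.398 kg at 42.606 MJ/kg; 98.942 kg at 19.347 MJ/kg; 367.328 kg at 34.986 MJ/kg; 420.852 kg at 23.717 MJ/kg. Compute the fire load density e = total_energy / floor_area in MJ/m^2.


Total energy = 333.375*41.369 + 96.398*42.606 + 98.942*19.347 + 367.328*34.986 + 420.852*23.717
= 13791.39 + 4107.133 + 1914.231 + 12851.34 + 9981.347
= 42645.44 MJ
e = 42645.44 / 131.533 = 324.22 MJ/m^2

324.22 MJ/m^2


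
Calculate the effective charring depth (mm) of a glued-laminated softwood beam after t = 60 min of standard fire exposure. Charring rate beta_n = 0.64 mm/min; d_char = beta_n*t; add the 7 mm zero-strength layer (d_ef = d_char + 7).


d_char = 0.64 * 60 = 38.4 mm
d_ef = 38.4 + 1.0*7 = 45.4 mm

45.4 mm


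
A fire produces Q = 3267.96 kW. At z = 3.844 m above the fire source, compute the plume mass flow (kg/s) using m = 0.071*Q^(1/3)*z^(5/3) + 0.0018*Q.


Q^(1/3) = 14.840
z^(5/3) = 9.4328
First term = 0.071 * 14.840 * 9.4328 = 9.9385
Second term = 0.0018 * 3267.96 = 5.8823
m = 15.821 kg/s

15.821 kg/s


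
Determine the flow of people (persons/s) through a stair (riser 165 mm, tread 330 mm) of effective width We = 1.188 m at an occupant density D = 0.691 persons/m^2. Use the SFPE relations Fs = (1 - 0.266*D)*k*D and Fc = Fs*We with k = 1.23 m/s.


1 - 0.266*D = 1 - 0.266*0.691 = 0.81619
Fs = 0.81619 * 1.23 * 0.691 = 0.69371 persons/(s*m)
Fc = 0.69371 * 1.188 = 0.82412 persons/s

0.82412 persons/s


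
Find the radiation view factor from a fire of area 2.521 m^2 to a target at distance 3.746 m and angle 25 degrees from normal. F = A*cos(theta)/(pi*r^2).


cos(25 deg) = 0.90631
pi*r^2 = 44.084
F = 2.521 * 0.90631 / 44.084 = 0.051828

0.051828


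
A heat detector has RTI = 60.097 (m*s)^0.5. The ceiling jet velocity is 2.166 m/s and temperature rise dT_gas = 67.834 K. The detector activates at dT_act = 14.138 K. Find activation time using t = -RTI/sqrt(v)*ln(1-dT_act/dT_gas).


dT_act/dT_gas = 0.20842
ln(1 - 0.20842) = -0.23373
t = -60.097 / sqrt(2.166) * -0.23373 = 9.5440 s

9.5440 s


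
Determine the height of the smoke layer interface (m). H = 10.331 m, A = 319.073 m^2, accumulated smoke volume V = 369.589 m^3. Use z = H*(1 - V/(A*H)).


V/(A*H) = 0.11212
1 - 0.11212 = 0.88788
z = 10.331 * 0.88788 = 9.1727 m

9.1727 m


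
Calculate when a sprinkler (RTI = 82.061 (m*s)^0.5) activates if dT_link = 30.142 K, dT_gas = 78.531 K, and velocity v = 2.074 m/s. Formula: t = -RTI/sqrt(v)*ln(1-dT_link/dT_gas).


dT_link/dT_gas = 0.38382
ln(1 - 0.38382) = -0.48422
t = -82.061 / sqrt(2.074) * -0.48422 = 27.592 s

27.592 s


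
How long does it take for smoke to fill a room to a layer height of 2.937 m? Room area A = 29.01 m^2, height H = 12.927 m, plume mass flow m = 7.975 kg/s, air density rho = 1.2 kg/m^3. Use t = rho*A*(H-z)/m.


H - z = 9.99 m
t = 1.2 * 29.01 * 9.99 / 7.975 = 43.608 s

43.608 s


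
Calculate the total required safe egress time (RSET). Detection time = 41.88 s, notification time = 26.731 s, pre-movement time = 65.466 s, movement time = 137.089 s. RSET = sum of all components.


Total = 41.88 + 26.731 + 65.466 + 137.089 = 271.166 s

271.166 s


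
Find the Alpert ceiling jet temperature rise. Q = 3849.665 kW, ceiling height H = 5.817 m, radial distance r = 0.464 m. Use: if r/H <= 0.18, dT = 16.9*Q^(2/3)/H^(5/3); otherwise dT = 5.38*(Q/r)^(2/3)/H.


r/H = 0.464 / 5.817 = 0.079766
r/H <= 0.18, so dT = 16.9*Q^(2/3)/H^(5/3)
Q^(2/3) = 245.63
H^(5/3) = 18.815
dT = 16.9 * 245.63 / 18.815 = 220.63 K

220.63 K


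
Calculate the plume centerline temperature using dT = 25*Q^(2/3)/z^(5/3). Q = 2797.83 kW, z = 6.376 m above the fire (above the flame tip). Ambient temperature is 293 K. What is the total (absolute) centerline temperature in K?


Q^(2/3) = 198.56
z^(5/3) = 21.924
dT = 25 * 198.56 / 21.924 = 226.42 K
T = 293 + 226.42 = 519.42 K

519.42 K


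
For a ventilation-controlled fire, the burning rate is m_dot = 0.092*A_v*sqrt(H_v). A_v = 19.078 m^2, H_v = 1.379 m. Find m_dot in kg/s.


sqrt(H_v) = 1.1743
m_dot = 0.092 * 19.078 * 1.1743 = 2.0611 kg/s

2.0611 kg/s


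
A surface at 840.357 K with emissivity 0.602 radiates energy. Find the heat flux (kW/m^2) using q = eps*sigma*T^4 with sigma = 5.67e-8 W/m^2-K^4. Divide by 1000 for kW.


T^4 = 4.9872e+11
q = 0.602 * 5.67e-8 * 4.9872e+11 / 1000 = 17.023 kW/m^2

17.023 kW/m^2


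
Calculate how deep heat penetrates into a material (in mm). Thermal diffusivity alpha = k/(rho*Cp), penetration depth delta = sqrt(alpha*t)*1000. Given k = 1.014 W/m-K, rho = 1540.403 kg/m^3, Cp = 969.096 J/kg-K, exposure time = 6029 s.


alpha = 1.014 / (1540.403 * 969.096) = 6.7926e-07 m^2/s
alpha * t = 0.0040953
delta = sqrt(0.0040953) * 1000 = 63.994 mm

63.994 mm


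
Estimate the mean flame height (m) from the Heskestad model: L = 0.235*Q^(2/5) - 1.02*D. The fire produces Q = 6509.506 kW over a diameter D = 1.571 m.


Q^(2/5) = 33.529
0.235 * Q^(2/5) = 7.8793
1.02 * D = 1.6024
L = 6.2769 m

6.2769 m


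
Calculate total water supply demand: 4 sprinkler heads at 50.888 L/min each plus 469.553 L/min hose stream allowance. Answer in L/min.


Sprinkler demand = 4 * 50.888 = 203.552 L/min
Total = 203.552 + 469.553 = 673.105 L/min

673.105 L/min


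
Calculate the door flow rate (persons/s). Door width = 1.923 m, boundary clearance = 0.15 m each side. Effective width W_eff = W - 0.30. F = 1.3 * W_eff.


W_eff = 1.923 - 0.30 = 1.623 m
F = 1.3 * 1.623 = 2.1099 persons/s

2.1099 persons/s


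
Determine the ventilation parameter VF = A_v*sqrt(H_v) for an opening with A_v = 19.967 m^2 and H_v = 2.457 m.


sqrt(H_v) = 1.5675
VF = 19.967 * 1.5675 = 31.298 m^(5/2)

31.298 m^(5/2)


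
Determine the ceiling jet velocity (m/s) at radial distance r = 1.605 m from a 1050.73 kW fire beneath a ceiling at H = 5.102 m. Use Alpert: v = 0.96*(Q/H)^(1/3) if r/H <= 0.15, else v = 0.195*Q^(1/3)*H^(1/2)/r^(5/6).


r/H = 1.605 / 5.102 = 0.31458
r/H > 0.15, so v = 0.195*Q^(1/3)*H^(1/2)/r^(5/6)
Q^(1/3) = 10.166
H^(1/2) = 2.2588
r^(5/6) = 1.4833
v = 0.195 * 10.166 * 2.2588 / 1.4833 = 3.0188 m/s

3.0188 m/s


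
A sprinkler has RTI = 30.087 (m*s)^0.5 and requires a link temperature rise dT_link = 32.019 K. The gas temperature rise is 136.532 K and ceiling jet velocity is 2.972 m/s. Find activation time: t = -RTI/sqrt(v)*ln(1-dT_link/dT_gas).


dT_link/dT_gas = 0.23452
ln(1 - 0.23452) = -0.26725
t = -30.087 / sqrt(2.972) * -0.26725 = 4.6641 s

4.6641 s


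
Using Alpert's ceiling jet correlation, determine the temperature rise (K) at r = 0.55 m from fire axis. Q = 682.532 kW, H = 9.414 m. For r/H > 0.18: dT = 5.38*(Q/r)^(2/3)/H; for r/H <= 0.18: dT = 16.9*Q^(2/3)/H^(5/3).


r/H = 0.55 / 9.414 = 0.058424
r/H <= 0.18, so dT = 16.9*Q^(2/3)/H^(5/3)
Q^(2/3) = 77.520
H^(5/3) = 41.972
dT = 16.9 * 77.520 / 41.972 = 31.214 K

31.214 K


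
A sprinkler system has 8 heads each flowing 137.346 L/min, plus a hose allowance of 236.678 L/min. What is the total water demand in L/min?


Sprinkler demand = 8 * 137.346 = 1098.768 L/min
Total = 1098.768 + 236.678 = 1335.446 L/min

1335.446 L/min


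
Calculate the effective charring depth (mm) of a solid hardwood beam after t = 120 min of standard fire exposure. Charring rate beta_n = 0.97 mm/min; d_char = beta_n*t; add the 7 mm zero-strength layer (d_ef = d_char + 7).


d_char = 0.97 * 120 = 116.4 mm
d_ef = 116.4 + 1.0*7 = 123.4 mm

123.4 mm


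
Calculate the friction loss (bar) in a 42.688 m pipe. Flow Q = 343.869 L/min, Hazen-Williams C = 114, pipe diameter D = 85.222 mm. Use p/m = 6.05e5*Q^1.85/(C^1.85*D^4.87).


Q^1.85 = 49241
C^1.85 = 6386.7
D^4.87 = 2.5222e+09
p/m = 0.0018494 bar/m
p_total = 0.0018494 * 42.688 = 0.078946 bar

0.078946 bar


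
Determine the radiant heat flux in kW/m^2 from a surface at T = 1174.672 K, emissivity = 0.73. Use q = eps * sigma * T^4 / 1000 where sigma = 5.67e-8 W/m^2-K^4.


T^4 = 1.9040e+12
q = 0.73 * 5.67e-8 * 1.9040e+12 / 1000 = 78.808 kW/m^2

78.808 kW/m^2


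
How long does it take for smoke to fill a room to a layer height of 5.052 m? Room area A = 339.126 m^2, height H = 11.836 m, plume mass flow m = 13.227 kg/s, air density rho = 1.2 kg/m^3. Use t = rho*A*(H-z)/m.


H - z = 6.784 m
t = 1.2 * 339.126 * 6.784 / 13.227 = 208.72 s

208.72 s


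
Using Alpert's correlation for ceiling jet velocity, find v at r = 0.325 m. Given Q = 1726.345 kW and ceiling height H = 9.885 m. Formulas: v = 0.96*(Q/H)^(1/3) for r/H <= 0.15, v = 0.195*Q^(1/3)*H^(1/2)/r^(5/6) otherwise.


r/H = 0.325 / 9.885 = 0.032878
r/H <= 0.15, so v = 0.96*(Q/H)^(1/3)
Q/H = 174.64
(Q/H)^(1/3) = 5.5896
v = 0.96 * 5.5896 = 5.3661 m/s

5.3661 m/s


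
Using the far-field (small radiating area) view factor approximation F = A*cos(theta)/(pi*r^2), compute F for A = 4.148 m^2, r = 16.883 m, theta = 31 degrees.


cos(31 deg) = 0.85717
pi*r^2 = 895.47
F = 4.148 * 0.85717 / 895.47 = 0.0039706

0.0039706


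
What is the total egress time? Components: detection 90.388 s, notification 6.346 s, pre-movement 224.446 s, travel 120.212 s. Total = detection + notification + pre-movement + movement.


Total = 90.388 + 6.346 + 224.446 + 120.212 = 441.392 s

441.392 s


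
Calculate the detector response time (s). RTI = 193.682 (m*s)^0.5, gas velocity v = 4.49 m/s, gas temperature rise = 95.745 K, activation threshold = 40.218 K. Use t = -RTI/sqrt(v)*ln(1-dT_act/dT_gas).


dT_act/dT_gas = 0.42005
ln(1 - 0.42005) = -0.54482
t = -193.682 / sqrt(4.49) * -0.54482 = 49.799 s

49.799 s


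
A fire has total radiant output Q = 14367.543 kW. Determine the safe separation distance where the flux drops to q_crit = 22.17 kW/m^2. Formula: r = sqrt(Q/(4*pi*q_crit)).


4*pi*q_crit = 278.60
Q/(4*pi*q_crit) = 51.571
r = sqrt(51.571) = 7.1813 m

7.1813 m


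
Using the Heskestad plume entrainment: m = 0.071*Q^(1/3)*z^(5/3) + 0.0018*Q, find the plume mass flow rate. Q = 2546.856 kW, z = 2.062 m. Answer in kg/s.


Q^(1/3) = 13.656
z^(5/3) = 3.3405
First term = 0.071 * 13.656 * 3.3405 = 3.2390
Second term = 0.0018 * 2546.856 = 4.5843
m = 7.8233 kg/s

7.8233 kg/s


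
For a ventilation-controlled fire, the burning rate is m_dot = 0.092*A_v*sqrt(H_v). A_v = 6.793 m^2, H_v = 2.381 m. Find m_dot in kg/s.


sqrt(H_v) = 1.5430
m_dot = 0.092 * 6.793 * 1.5430 = 0.96434 kg/s

0.96434 kg/s


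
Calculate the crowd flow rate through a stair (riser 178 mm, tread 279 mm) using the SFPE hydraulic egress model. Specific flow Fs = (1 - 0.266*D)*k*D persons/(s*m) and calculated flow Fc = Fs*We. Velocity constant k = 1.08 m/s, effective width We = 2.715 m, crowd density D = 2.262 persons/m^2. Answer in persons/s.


1 - 0.266*D = 1 - 0.266*2.262 = 0.39831
Fs = 0.39831 * 1.08 * 2.262 = 0.97305 persons/(s*m)
Fc = 0.97305 * 2.715 = 2.6418 persons/s

2.6418 persons/s


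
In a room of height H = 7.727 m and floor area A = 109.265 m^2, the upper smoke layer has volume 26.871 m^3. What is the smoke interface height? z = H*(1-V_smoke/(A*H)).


V/(A*H) = 0.031827
1 - 0.031827 = 0.96817
z = 7.727 * 0.96817 = 7.4811 m

7.4811 m


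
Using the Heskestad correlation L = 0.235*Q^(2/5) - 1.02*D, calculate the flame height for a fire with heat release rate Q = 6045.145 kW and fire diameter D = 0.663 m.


Q^(2/5) = 32.551
0.235 * Q^(2/5) = 7.6495
1.02 * D = 0.67626
L = 6.9732 m

6.9732 m


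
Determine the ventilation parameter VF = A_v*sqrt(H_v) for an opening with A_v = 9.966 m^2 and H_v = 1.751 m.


sqrt(H_v) = 1.3233
VF = 9.966 * 1.3233 = 13.188 m^(5/2)

13.188 m^(5/2)


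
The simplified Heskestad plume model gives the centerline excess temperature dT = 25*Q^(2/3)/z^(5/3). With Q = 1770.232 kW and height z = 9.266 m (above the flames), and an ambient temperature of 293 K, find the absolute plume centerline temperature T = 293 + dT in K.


Q^(2/3) = 146.34
z^(5/3) = 40.878
dT = 25 * 146.34 / 40.878 = 89.497 K
T = 293 + 89.497 = 382.50 K

382.50 K


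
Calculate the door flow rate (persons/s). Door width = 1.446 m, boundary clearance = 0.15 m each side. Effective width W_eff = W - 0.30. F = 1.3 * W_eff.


W_eff = 1.446 - 0.30 = 1.146 m
F = 1.3 * 1.146 = 1.4898 persons/s

1.4898 persons/s


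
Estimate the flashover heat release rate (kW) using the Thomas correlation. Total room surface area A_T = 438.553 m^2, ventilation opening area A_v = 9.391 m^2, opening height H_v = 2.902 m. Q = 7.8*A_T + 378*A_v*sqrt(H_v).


7.8*A_T = 3420.7
sqrt(H_v) = 1.7035
378*A_v*sqrt(H_v) = 6047.2
Q = 3420.7 + 6047.2 = 9467.9 kW

9467.9 kW


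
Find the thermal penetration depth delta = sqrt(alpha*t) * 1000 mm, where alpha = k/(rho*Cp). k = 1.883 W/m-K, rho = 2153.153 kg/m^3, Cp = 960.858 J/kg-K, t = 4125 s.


alpha = 1.883 / (2153.153 * 960.858) = 9.1016e-07 m^2/s
alpha * t = 0.0037544
delta = sqrt(0.0037544) * 1000 = 61.273 mm

61.273 mm


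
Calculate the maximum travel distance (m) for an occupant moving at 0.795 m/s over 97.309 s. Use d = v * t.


d = 0.795 * 97.309 = 77.361 m

77.361 m


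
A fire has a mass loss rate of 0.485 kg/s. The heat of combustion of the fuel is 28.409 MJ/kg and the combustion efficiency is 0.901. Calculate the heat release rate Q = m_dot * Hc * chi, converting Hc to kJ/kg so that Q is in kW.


Hc = 28.409 MJ/kg = 28.409 * 1000 kJ/kg = 28409 kJ/kg
Q = 0.485 kg/s * 28409 kJ/kg * 0.901 = 12414 kW

12414 kW


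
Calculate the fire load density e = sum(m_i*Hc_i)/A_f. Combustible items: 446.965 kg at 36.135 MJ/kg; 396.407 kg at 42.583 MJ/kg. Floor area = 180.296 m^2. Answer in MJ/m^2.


Total energy = 446.965*36.135 + 396.407*42.583
= 16151.08 + 16880.20
= 33031.28 MJ
e = 33031.28 / 180.296 = 183.21 MJ/m^2

183.21 MJ/m^2


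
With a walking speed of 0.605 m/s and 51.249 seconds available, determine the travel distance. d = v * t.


d = 0.605 * 51.249 = 31.006 m

31.006 m


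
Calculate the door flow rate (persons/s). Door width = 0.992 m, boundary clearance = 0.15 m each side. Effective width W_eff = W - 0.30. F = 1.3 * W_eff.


W_eff = 0.992 - 0.30 = 0.692 m
F = 1.3 * 0.692 = 0.89960 persons/s

0.89960 persons/s


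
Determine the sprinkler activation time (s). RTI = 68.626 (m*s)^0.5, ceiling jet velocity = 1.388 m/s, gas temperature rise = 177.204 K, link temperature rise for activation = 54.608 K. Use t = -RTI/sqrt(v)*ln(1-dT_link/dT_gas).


dT_link/dT_gas = 0.30816
ln(1 - 0.30816) = -0.36841
t = -68.626 / sqrt(1.388) * -0.36841 = 21.460 s

21.460 s


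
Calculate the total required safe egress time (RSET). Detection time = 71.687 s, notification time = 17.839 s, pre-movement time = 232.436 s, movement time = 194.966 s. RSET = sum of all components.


Total = 71.687 + 17.839 + 232.436 + 194.966 = 516.928 s

516.928 s


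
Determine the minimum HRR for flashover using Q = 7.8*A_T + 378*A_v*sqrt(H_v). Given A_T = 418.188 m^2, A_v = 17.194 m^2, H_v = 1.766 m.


7.8*A_T = 3261.9
sqrt(H_v) = 1.3289
378*A_v*sqrt(H_v) = 8637.0
Q = 3261.9 + 8637.0 = 11899 kW

11899 kW


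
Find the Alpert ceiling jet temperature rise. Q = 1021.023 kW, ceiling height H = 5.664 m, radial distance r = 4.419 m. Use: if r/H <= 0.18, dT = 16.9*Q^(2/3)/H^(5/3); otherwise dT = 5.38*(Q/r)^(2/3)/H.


r/H = 4.419 / 5.664 = 0.78019
r/H > 0.18, so dT = 5.38*(Q/r)^(2/3)/H
Q/r = 231.05
(Q/r)^(2/3) = 37.654
dT = 5.38 * 37.654 / 5.664 = 35.766 K

35.766 K


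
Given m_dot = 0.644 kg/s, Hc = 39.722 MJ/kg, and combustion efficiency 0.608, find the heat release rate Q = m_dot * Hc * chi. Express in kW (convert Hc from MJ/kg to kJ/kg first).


Hc = 39.722 MJ/kg = 39.722 * 1000 kJ/kg = 39722 kJ/kg
Q = 0.644 kg/s * 39722 kJ/kg * 0.608 = 15553 kW

15553 kW


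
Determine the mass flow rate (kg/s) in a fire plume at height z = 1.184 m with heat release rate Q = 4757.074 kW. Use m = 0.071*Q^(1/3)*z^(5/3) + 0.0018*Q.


Q^(1/3) = 16.818
z^(5/3) = 1.3251
First term = 0.071 * 16.818 * 1.3251 = 1.5823
Second term = 0.0018 * 4757.074 = 8.5627
m = 10.145 kg/s

10.145 kg/s


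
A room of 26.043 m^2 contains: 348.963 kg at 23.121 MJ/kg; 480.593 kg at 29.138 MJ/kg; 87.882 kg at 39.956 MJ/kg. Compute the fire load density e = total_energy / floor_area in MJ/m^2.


Total energy = 348.963*23.121 + 480.593*29.138 + 87.882*39.956
= 8068.374 + 14003.52 + 3511.413
= 25583.31 MJ
e = 25583.31 / 26.043 = 982.35 MJ/m^2

982.35 MJ/m^2


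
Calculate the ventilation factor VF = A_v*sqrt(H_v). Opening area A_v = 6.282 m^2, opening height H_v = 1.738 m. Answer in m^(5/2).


sqrt(H_v) = 1.3183
VF = 6.282 * 1.3183 = 8.2818 m^(5/2)

8.2818 m^(5/2)


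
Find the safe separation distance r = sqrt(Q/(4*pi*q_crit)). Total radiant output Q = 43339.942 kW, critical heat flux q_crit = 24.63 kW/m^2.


4*pi*q_crit = 309.51
Q/(4*pi*q_crit) = 140.03
r = sqrt(140.03) = 11.833 m

11.833 m


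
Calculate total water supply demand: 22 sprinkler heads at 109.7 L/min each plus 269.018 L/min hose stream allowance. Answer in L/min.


Sprinkler demand = 22 * 109.7 = 2413.4 L/min
Total = 2413.4 + 269.018 = 2682.418 L/min

2682.418 L/min


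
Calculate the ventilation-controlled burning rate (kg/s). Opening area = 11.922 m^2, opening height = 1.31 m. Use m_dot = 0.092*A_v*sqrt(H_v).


sqrt(H_v) = 1.1446
m_dot = 0.092 * 11.922 * 1.1446 = 1.2554 kg/s

1.2554 kg/s


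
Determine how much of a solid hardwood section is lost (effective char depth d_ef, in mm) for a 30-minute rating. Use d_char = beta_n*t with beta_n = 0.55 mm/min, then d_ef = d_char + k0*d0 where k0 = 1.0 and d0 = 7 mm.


d_char = 0.55 * 30 = 16.5 mm
d_ef = 16.5 + 1.0*7 = 23.5 mm

23.5 mm


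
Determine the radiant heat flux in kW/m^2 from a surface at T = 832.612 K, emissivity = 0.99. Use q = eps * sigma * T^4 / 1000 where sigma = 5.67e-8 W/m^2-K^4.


T^4 = 4.8059e+11
q = 0.99 * 5.67e-8 * 4.8059e+11 / 1000 = 26.977 kW/m^2

26.977 kW/m^2


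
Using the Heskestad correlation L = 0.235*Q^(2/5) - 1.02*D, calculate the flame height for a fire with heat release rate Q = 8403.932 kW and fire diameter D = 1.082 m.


Q^(2/5) = 37.136
0.235 * Q^(2/5) = 8.7269
1.02 * D = 1.1036
L = 7.6233 m

7.6233 m


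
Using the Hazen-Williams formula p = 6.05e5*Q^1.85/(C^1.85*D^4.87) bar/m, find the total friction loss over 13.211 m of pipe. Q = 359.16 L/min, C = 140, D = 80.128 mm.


Q^1.85 = 53368
C^1.85 = 9339.8
D^4.87 = 1.8682e+09
p/m = 0.0018504 bar/m
p_total = 0.0018504 * 13.211 = 0.024446 bar

0.024446 bar


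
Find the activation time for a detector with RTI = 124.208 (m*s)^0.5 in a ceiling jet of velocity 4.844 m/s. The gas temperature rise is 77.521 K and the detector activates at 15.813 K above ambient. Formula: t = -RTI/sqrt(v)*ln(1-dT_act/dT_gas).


dT_act/dT_gas = 0.20398
ln(1 - 0.20398) = -0.22814
t = -124.208 / sqrt(4.844) * -0.22814 = 12.875 s

12.875 s


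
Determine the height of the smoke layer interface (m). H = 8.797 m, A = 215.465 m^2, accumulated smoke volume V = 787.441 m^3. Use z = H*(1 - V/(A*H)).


V/(A*H) = 0.41544
1 - 0.41544 = 0.58456
z = 8.797 * 0.58456 = 5.1424 m

5.1424 m


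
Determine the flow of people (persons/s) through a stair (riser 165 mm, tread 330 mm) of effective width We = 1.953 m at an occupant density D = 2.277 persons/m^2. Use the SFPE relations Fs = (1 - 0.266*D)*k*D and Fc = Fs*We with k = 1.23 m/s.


1 - 0.266*D = 1 - 0.266*2.277 = 0.39432
Fs = 0.39432 * 1.23 * 2.277 = 1.1044 persons/(s*m)
Fc = 1.1044 * 1.953 = 2.1568 persons/s

2.1568 persons/s


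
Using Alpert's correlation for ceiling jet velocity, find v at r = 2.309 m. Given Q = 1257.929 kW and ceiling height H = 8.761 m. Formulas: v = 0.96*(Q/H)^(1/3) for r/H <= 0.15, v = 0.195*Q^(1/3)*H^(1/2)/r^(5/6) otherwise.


r/H = 2.309 / 8.761 = 0.26355
r/H > 0.15, so v = 0.195*Q^(1/3)*H^(1/2)/r^(5/6)
Q^(1/3) = 10.795
H^(1/2) = 2.9599
r^(5/6) = 2.0084
v = 0.195 * 10.795 * 2.9599 / 2.0084 = 3.1023 m/s

3.1023 m/s


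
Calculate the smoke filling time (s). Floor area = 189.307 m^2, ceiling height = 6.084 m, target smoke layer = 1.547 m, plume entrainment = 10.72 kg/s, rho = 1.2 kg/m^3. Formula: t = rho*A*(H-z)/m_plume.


H - z = 4.537 m
t = 1.2 * 189.307 * 4.537 / 10.72 = 96.144 s

96.144 s


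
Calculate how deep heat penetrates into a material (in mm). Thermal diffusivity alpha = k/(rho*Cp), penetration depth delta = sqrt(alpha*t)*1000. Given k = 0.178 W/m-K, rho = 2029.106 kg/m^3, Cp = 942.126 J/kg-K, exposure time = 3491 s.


alpha = 0.178 / (2029.106 * 942.126) = 9.3112e-08 m^2/s
alpha * t = 0.00032505
delta = sqrt(0.00032505) * 1000 = 18.029 mm

18.029 mm


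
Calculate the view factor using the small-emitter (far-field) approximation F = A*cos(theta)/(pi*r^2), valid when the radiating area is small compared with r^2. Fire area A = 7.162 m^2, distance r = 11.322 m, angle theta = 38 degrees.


cos(38 deg) = 0.78801
pi*r^2 = 402.71
F = 7.162 * 0.78801 / 402.71 = 0.014014

0.014014


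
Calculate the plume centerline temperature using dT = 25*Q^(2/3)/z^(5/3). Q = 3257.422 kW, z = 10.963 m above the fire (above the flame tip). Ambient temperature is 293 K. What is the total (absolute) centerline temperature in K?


Q^(2/3) = 219.74
z^(5/3) = 54.102
dT = 25 * 219.74 / 54.102 = 101.54 K
T = 293 + 101.54 = 394.54 K

394.54 K


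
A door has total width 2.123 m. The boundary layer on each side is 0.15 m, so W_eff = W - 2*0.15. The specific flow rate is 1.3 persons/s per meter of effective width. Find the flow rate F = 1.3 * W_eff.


W_eff = 2.123 - 0.30 = 1.823 m
F = 1.3 * 1.823 = 2.3699 persons/s

2.3699 persons/s


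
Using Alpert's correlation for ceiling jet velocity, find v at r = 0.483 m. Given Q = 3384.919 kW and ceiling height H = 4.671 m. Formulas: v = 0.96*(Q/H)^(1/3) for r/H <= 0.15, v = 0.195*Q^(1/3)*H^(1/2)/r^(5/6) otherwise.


r/H = 0.483 / 4.671 = 0.10340
r/H <= 0.15, so v = 0.96*(Q/H)^(1/3)
Q/H = 724.67
(Q/H)^(1/3) = 8.9821
v = 0.96 * 8.9821 = 8.6228 m/s

8.6228 m/s


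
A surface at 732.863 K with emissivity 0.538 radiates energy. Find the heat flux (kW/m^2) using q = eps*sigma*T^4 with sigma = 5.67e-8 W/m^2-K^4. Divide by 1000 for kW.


T^4 = 2.8846e+11
q = 0.538 * 5.67e-8 * 2.8846e+11 / 1000 = 8.7995 kW/m^2

8.7995 kW/m^2


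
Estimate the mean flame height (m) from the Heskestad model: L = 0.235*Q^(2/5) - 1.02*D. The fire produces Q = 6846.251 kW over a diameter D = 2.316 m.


Q^(2/5) = 34.212
0.235 * Q^(2/5) = 8.0399
1.02 * D = 2.3623
L = 5.6775 m

5.6775 m


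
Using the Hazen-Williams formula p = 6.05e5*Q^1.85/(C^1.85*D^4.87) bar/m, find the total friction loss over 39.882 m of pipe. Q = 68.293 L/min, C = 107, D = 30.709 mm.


Q^1.85 = 2475.1
C^1.85 = 5680.2
D^4.87 = 1.7498e+07
p/m = 0.015066 bar/m
p_total = 0.015066 * 39.882 = 0.60088 bar

0.60088 bar


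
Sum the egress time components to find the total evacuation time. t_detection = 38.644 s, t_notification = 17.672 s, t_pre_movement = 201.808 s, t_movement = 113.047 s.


Total = 38.644 + 17.672 + 201.808 + 113.047 = 371.171 s

371.171 s


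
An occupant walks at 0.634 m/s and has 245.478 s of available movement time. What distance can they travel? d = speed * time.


d = 0.634 * 245.478 = 155.63 m

155.63 m


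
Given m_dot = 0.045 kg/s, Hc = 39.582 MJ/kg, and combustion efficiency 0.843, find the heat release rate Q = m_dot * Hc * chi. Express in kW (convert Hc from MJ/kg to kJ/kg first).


Hc = 39.582 MJ/kg = 39.582 * 1000 kJ/kg = 39582 kJ/kg
Q = 0.045 kg/s * 39582 kJ/kg * 0.843 = 1501.5 kW

1501.5 kW


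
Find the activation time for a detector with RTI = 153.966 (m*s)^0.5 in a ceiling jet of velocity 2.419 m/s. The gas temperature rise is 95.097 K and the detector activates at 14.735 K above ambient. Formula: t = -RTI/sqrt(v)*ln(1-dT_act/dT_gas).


dT_act/dT_gas = 0.15495
ln(1 - 0.15495) = -0.16836
t = -153.966 / sqrt(2.419) * -0.16836 = 16.666 s

16.666 s


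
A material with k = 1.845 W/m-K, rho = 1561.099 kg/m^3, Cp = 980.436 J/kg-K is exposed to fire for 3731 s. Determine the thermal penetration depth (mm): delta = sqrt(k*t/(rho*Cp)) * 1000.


alpha = 1.845 / (1561.099 * 980.436) = 1.2054e-06 m^2/s
alpha * t = 0.0044975
delta = sqrt(0.0044975) * 1000 = 67.063 mm

67.063 mm


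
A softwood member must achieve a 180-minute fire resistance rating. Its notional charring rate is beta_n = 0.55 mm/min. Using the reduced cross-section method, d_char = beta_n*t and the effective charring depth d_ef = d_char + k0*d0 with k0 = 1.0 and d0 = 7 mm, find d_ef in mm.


d_char = 0.55 * 180 = 99 mm
d_ef = 99 + 1.0*7 = 106 mm

106 mm


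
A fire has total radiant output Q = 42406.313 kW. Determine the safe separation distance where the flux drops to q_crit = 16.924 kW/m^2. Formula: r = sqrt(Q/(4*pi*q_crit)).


4*pi*q_crit = 212.67
Q/(4*pi*q_crit) = 199.40
r = sqrt(199.40) = 14.121 m

14.121 m


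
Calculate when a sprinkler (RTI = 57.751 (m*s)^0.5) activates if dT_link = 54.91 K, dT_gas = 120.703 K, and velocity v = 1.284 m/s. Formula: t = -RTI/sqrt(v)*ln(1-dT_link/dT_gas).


dT_link/dT_gas = 0.45492
ln(1 - 0.45492) = -0.60682
t = -57.751 / sqrt(1.284) * -0.60682 = 30.927 s

30.927 s


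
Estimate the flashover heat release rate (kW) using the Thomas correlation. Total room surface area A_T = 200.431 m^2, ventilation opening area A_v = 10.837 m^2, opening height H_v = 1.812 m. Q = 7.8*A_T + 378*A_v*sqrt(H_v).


7.8*A_T = 1563.4
sqrt(H_v) = 1.3461
378*A_v*sqrt(H_v) = 5514.2
Q = 1563.4 + 5514.2 = 7077.5 kW

7077.5 kW
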